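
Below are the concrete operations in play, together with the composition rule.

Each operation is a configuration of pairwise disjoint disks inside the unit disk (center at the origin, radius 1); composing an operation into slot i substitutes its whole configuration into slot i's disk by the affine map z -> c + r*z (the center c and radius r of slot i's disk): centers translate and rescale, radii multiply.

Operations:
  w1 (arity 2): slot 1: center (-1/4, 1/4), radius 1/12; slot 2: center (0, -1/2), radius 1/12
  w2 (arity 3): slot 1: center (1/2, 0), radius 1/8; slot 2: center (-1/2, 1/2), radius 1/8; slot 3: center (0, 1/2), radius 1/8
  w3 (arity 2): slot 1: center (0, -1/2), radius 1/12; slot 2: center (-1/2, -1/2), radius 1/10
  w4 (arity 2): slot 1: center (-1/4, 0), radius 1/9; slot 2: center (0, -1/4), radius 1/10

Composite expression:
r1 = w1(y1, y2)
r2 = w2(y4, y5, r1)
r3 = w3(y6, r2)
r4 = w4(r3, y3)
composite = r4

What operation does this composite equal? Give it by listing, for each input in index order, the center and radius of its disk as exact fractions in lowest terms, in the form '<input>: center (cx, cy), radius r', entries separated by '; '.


y1: center (-881/2880, -143/2880), radius 1/8640; y2: center (-11/36, -73/1440), radius 1/8640; y3: center (0, -1/4), radius 1/10; y4: center (-3/10, -1/18), radius 1/720; y5: center (-14/45, -1/20), radius 1/720; y6: center (-1/4, -1/18), radius 1/108

Only the slot chain above each y matters under w4; compose those maps.
input y6: applying the 2 nested substitutions gives center (-1/4, -1/18), radius 1/108
input y4: applying the 3 nested substitutions gives center (-3/10, -1/18), radius 1/720
input y5: applying the 3 nested substitutions gives center (-14/45, -1/20), radius 1/720
input y1: applying the 4 nested substitutions gives center (-881/2880, -143/2880), radius 1/8640
input y2: applying the 4 nested substitutions gives center (-11/36, -73/1440), radius 1/8640
input y3: applying the 1 nested substitution gives center (0, -1/4), radius 1/10


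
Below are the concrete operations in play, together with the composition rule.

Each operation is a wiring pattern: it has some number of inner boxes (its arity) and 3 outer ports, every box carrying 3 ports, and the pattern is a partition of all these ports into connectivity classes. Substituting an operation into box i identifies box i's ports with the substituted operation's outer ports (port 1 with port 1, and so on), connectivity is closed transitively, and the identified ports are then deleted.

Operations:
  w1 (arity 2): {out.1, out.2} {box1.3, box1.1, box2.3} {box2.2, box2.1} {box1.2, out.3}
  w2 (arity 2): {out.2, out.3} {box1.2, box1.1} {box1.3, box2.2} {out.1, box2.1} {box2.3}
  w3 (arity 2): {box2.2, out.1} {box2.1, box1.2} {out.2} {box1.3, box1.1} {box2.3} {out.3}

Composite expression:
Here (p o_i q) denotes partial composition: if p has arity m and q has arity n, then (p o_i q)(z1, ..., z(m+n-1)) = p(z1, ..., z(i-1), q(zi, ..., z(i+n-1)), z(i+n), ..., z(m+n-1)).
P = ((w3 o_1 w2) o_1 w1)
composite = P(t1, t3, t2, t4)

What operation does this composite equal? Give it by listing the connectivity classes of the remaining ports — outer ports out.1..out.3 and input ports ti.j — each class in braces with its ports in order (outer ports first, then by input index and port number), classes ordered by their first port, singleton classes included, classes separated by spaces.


Treat the ports identified at w3 as solder joints: merge, then drop.
composing w1 on (t1, t3), with out.j its own outer ports: {out.1, out.2} {out.3, t1.2} {t1.1, t1.3, t3.3} {t3.1, t3.2}
composing w2 on (t1, t3, t2), with out.j its own outer ports: {out.1, t2.1} {out.2, out.3} {t1.1, t1.3, t3.3} {t1.2, t2.2} {t2.3} {t3.1, t3.2}
composing w3 on (t1, t3, t2, t4), with out.j its own outer ports: {out.1, t4.2} {out.2} {out.3} {t1.1, t1.3, t3.3} {t1.2, t2.2} {t2.1, t4.1} {t2.3} {t3.1, t3.2} {t4.3}

{out.1, t4.2} {out.2} {out.3} {t1.1, t1.3, t3.3} {t1.2, t2.2} {t2.1, t4.1} {t2.3} {t3.1, t3.2} {t4.3}


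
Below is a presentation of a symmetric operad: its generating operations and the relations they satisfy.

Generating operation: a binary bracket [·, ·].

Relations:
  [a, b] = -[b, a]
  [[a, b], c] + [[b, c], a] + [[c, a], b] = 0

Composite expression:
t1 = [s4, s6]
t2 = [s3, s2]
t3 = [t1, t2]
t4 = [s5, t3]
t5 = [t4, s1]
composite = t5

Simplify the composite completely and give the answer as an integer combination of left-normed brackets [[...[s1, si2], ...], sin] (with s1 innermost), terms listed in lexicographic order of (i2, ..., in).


[[[[[s1, s2], s3], s4], s6], s5] - [[[[[s1, s2], s3], s6], s4], s5] - [[[[[s1, s3], s2], s4], s6], s5] + [[[[[s1, s3], s2], s6], s4], s5] - [[[[[s1, s4], s6], s2], s3], s5] + [[[[[s1, s4], s6], s3], s2], s5] - [[[[[s1, s5], s2], s3], s4], s6] + [[[[[s1, s5], s2], s3], s6], s4] + [[[[[s1, s5], s3], s2], s4], s6] - [[[[[s1, s5], s3], s2], s6], s4] + [[[[[s1, s5], s4], s6], s2], s3] - [[[[[s1, s5], s4], s6], s3], s2] - [[[[[s1, s5], s6], s4], s2], s3] + [[[[[s1, s5], s6], s4], s3], s2] + [[[[[s1, s6], s4], s2], s3], s5] - [[[[[s1, s6], s4], s3], s2], s5]

Skip Jacobi rewriting: expand, keep s1-initial words, read off terms.
Composite bracket: [[s5, [[s4, s6], [s3, s2]]], s1]
The bracket unfolds into 32 signed words via [a, b] = ab - ba (2^5 = 32).
Words beginning with s1 determine it all:
  word s1s2s3s4s6s5 has sign +1, contributing +[[[[[s1, s2], s3], s4], s6], s5]
  word s1s2s3s6s4s5 has sign -1, contributing -[[[[[s1, s2], s3], s6], s4], s5]
  word s1s3s2s4s6s5 has sign -1, contributing -[[[[[s1, s3], s2], s4], s6], s5]
  word s1s3s2s6s4s5 has sign +1, contributing +[[[[[s1, s3], s2], s6], s4], s5]
  word s1s4s6s2s3s5 has sign -1, contributing -[[[[[s1, s4], s6], s2], s3], s5]
  word s1s4s6s3s2s5 has sign +1, contributing +[[[[[s1, s4], s6], s3], s2], s5]
  word s1s5s2s3s4s6 has sign -1, contributing -[[[[[s1, s5], s2], s3], s4], s6]
  word s1s5s2s3s6s4 has sign +1, contributing +[[[[[s1, s5], s2], s3], s6], s4]
  word s1s5s3s2s4s6 has sign +1, contributing +[[[[[s1, s5], s3], s2], s4], s6]
  word s1s5s3s2s6s4 has sign -1, contributing -[[[[[s1, s5], s3], s2], s6], s4]
  word s1s5s4s6s2s3 has sign +1, contributing +[[[[[s1, s5], s4], s6], s2], s3]
  word s1s5s4s6s3s2 has sign -1, contributing -[[[[[s1, s5], s4], s6], s3], s2]
  word s1s5s6s4s2s3 has sign -1, contributing -[[[[[s1, s5], s6], s4], s2], s3]
  word s1s5s6s4s3s2 has sign +1, contributing +[[[[[s1, s5], s6], s4], s3], s2]
  word s1s6s4s2s3s5 has sign +1, contributing +[[[[[s1, s6], s4], s2], s3], s5]
  word s1s6s4s3s2s5 has sign -1, contributing -[[[[[s1, s6], s4], s3], s2], s5]


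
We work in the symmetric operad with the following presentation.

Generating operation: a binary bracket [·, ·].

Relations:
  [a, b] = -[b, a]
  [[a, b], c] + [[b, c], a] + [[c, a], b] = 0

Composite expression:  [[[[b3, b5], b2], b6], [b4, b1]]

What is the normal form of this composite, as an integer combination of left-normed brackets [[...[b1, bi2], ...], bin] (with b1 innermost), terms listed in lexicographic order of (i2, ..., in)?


-[[[[[b1, b4], b2], b3], b5], b6] + [[[[[b1, b4], b2], b5], b3], b6] + [[[[[b1, b4], b3], b5], b2], b6] - [[[[[b1, b4], b5], b3], b2], b6] + [[[[[b1, b4], b6], b2], b3], b5] - [[[[[b1, b4], b6], b2], b5], b3] - [[[[[b1, b4], b6], b3], b5], b2] + [[[[[b1, b4], b6], b5], b3], b2]

Antisymmetry and Jacobi reduce to b1-anchored left-normed brackets.
Composite bracket: [[[[b3, b5], b2], b6], [b4, b1]]
Each bracket splits as ab - ba, giving 32 signed words (2^5 = 32).
The b1-initial words carry the normal form:
  b1b4b2b3b5b6 (sign -1) contributes -[[[[[b1, b4], b2], b3], b5], b6]
  b1b4b2b5b3b6 (sign +1) contributes +[[[[[b1, b4], b2], b5], b3], b6]
  b1b4b3b5b2b6 (sign +1) contributes +[[[[[b1, b4], b3], b5], b2], b6]
  b1b4b5b3b2b6 (sign -1) contributes -[[[[[b1, b4], b5], b3], b2], b6]
  b1b4b6b2b3b5 (sign +1) contributes +[[[[[b1, b4], b6], b2], b3], b5]
  b1b4b6b2b5b3 (sign -1) contributes -[[[[[b1, b4], b6], b2], b5], b3]
  b1b4b6b3b5b2 (sign -1) contributes -[[[[[b1, b4], b6], b3], b5], b2]
  b1b4b6b5b3b2 (sign +1) contributes +[[[[[b1, b4], b6], b5], b3], b2]


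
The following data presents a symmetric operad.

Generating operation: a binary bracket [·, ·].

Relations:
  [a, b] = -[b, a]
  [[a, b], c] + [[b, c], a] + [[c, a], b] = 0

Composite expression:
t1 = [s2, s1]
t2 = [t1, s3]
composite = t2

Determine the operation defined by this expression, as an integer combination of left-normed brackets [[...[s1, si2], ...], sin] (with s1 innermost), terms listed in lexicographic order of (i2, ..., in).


-[[s1, s2], s3]

A multilinear Lie element is pinned by s1-initial words (s1 innermost).
Composite bracket: [[s2, s1], s3]
Applying ab - ba throughout gives 4 signed words (2^2 = 4).
Words beginning with s1 determine it all:
  the word s1s2s3 carries sign -1 and contributes -[[s1, s2], s3]


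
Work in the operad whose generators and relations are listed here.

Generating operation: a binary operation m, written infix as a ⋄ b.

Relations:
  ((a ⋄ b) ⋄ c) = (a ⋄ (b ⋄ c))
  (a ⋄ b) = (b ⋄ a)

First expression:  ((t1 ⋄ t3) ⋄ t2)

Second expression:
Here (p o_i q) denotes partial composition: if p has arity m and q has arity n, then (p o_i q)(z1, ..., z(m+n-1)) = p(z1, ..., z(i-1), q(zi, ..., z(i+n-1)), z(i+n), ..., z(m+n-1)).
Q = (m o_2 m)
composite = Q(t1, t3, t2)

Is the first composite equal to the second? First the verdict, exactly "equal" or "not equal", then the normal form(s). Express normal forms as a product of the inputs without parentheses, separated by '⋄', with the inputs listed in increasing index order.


Normal form of the first expression: t1 ⋄ t2 ⋄ t3
Normal form of the second expression: t1 ⋄ t2 ⋄ t3
Identical normal forms: equal.

equal — both sides give t1 ⋄ t2 ⋄ t3


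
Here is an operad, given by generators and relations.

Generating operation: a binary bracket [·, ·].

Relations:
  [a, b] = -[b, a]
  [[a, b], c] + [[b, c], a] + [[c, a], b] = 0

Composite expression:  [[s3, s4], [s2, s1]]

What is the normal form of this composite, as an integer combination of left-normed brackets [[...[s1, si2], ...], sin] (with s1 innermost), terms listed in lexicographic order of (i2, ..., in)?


[[[s1, s2], s3], s4] - [[[s1, s2], s4], s3]

Left-normed coefficients sit on the s1-initial expansion words.
Composite bracket: [[s3, s4], [s2, s1]]
The bracket unfolds into 8 signed words via [a, b] = ab - ba (2^3 = 8).
Only words starting with s1 matter:
  s1s2s3s4 (sign +1) contributes +[[[s1, s2], s3], s4]
  s1s2s4s3 (sign -1) contributes -[[[s1, s2], s4], s3]


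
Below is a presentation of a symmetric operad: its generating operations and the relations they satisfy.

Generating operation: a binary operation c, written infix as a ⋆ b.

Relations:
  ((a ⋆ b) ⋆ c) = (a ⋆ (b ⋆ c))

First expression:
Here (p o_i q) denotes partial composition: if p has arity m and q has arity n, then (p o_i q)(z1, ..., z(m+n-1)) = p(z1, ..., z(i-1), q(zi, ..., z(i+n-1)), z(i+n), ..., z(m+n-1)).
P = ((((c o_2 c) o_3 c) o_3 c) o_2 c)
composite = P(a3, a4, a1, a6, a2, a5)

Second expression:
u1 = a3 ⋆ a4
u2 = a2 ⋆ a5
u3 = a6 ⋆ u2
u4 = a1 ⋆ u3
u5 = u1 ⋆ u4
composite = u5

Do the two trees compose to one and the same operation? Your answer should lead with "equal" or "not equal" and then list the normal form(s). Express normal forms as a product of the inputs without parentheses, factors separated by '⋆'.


equal — both sides give a3 ⋆ a4 ⋆ a1 ⋆ a6 ⋆ a2 ⋆ a5

The first composite normalizes to a3 ⋆ a4 ⋆ a1 ⋆ a6 ⋆ a2 ⋆ a5
The second composite normalizes to a3 ⋆ a4 ⋆ a1 ⋆ a6 ⋆ a2 ⋆ a5
Both agree, so they are equal.


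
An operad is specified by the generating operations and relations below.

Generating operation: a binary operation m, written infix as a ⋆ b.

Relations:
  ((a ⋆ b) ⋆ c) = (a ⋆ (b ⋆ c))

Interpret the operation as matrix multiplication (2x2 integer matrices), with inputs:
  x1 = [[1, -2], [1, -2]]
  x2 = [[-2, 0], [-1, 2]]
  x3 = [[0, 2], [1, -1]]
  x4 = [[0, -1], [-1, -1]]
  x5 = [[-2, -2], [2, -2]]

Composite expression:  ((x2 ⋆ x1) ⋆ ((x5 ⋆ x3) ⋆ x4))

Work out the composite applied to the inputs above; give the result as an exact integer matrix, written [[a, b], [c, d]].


[[-28, -24], [14, 12]]


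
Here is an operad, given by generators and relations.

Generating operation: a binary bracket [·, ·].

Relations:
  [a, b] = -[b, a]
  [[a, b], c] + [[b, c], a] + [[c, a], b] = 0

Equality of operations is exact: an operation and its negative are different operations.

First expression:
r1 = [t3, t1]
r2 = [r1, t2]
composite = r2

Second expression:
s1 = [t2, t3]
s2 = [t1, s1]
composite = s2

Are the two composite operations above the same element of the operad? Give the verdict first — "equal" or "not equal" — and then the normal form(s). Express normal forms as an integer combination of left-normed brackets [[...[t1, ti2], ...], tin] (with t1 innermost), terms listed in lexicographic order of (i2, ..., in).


not equal; the first gives -[[t1, t3], t2] and the second [[t1, t2], t3] - [[t1, t3], t2]

The first composite normalizes to -[[t1, t3], t2]
The second composite normalizes to [[t1, t2], t3] - [[t1, t3], t2]
Different reductions; not equal.


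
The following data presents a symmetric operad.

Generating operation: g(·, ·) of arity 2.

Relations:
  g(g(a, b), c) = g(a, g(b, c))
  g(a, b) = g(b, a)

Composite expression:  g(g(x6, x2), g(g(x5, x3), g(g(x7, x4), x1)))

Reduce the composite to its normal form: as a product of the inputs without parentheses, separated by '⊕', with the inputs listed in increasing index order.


x1 ⊕ x2 ⊕ x3 ⊕ x4 ⊕ x5 ⊕ x6 ⊕ x7

Any arrangement under g is one operation, so sort the x-inputs.
g(x6, x2) collapses to x6 ⊕ x2
g(x5, x3) collapses to x5 ⊕ x3
g(x7, x4) collapses to x7 ⊕ x4
g(g(x7, x4), x1) collapses to x7 ⊕ x4 ⊕ x1
g(g(x5, x3), g(g(x7, x4), x1)) collapses to x5 ⊕ x3 ⊕ x7 ⊕ x4 ⊕ x1
g(g(x6, x2), g(g(x5, x3), g(g(x7, x4), x1))) collapses to x6 ⊕ x2 ⊕ x5 ⊕ x3 ⊕ x7 ⊕ x4 ⊕ x1
reordering the factors by index: x1 ⊕ x2 ⊕ x3 ⊕ x4 ⊕ x5 ⊕ x6 ⊕ x7


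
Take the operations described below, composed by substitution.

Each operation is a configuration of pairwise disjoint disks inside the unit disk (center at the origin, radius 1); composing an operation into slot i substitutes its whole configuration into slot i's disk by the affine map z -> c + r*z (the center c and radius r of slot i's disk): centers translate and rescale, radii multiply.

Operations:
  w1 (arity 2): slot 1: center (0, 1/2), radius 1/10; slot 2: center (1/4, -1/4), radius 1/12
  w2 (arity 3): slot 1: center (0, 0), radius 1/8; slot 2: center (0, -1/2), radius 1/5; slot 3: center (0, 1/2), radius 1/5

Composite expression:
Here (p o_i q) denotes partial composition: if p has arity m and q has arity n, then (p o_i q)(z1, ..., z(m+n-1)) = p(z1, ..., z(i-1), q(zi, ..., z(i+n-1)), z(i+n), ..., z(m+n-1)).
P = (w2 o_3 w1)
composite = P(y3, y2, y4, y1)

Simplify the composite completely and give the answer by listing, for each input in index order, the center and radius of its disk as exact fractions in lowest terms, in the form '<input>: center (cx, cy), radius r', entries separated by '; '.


Affine substitution under w2: radii multiply and y-centers shift.
tracing y3 down its 1-map path: center (0, 0), radius 1/8
tracing y2 down its 1-map path: center (0, -1/2), radius 1/5
tracing y4 down its 2-map path: center (0, 3/5), radius 1/50
tracing y1 down its 2-map path: center (1/20, 9/20), radius 1/60

y1: center (1/20, 9/20), radius 1/60; y2: center (0, -1/2), radius 1/5; y3: center (0, 0), radius 1/8; y4: center (0, 3/5), radius 1/50


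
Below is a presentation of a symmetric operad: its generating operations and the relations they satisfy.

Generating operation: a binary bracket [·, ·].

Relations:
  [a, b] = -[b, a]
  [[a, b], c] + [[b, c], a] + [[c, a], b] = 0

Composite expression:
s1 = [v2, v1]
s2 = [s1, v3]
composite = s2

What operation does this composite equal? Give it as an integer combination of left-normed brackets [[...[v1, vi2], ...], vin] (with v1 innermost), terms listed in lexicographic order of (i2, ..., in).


-[[v1, v2], v3]

Left-normed coefficients sit on the v1-initial expansion words.
Composite bracket: [[v2, v1], v3]
Applying ab - ba throughout gives 4 signed words (2^2 = 4).
Only words starting with v1 matter:
  from v1v2v3, sign -1: term -[[v1, v2], v3]


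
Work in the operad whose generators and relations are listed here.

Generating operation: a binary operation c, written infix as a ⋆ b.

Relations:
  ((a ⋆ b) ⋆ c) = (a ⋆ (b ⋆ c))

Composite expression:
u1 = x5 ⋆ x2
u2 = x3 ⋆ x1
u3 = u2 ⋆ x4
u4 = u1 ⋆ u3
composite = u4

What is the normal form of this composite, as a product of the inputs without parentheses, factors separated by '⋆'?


All parenthesizations of c agree; list the x-inputs left to right.
(x5 ⋆ x2) spells out as x5 ⋆ x2
(x3 ⋆ x1) spells out as x3 ⋆ x1
((x3 ⋆ x1) ⋆ x4) spells out as x3 ⋆ x1 ⋆ x4
((x5 ⋆ x2) ⋆ ((x3 ⋆ x1) ⋆ x4)) spells out as x5 ⋆ x2 ⋆ x3 ⋆ x1 ⋆ x4

x5 ⋆ x2 ⋆ x3 ⋆ x1 ⋆ x4


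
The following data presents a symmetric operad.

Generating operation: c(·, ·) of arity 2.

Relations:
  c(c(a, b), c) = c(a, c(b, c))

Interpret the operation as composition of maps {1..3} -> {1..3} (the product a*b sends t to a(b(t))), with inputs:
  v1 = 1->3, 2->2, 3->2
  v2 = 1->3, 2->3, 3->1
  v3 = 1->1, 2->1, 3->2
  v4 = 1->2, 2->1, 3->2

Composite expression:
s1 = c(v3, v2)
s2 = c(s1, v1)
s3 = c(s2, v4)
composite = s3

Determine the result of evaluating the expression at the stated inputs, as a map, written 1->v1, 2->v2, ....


1->2, 2->1, 3->2

c(v3, v2) = 1->2, 2->2, 3->1
c(c(v3, v2), v1) = 1->1, 2->2, 3->2
c(c(c(v3, v2), v1), v4) = 1->2, 2->1, 3->2


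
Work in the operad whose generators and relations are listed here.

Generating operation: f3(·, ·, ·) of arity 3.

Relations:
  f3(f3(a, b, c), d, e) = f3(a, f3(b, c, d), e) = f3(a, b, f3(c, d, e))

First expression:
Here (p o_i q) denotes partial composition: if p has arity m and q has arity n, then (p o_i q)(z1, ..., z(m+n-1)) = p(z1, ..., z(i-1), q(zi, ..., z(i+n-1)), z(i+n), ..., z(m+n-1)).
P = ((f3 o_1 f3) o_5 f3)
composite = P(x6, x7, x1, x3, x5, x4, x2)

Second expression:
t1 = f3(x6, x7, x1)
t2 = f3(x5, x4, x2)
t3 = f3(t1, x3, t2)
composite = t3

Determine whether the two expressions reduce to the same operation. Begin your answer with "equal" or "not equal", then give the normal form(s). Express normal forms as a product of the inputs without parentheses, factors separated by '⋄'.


In normal form, the first expression is x6 ⋄ x7 ⋄ x1 ⋄ x3 ⋄ x5 ⋄ x4 ⋄ x2
In normal form, the second expression is x6 ⋄ x7 ⋄ x1 ⋄ x3 ⋄ x5 ⋄ x4 ⋄ x2
The normal forms match — equal.

equal; the common form is x6 ⋄ x7 ⋄ x1 ⋄ x3 ⋄ x5 ⋄ x4 ⋄ x2


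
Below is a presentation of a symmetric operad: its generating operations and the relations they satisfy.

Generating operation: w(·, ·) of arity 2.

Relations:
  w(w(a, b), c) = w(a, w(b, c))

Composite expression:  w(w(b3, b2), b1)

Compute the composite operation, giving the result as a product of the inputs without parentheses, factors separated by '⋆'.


b3 ⋆ b2 ⋆ b1


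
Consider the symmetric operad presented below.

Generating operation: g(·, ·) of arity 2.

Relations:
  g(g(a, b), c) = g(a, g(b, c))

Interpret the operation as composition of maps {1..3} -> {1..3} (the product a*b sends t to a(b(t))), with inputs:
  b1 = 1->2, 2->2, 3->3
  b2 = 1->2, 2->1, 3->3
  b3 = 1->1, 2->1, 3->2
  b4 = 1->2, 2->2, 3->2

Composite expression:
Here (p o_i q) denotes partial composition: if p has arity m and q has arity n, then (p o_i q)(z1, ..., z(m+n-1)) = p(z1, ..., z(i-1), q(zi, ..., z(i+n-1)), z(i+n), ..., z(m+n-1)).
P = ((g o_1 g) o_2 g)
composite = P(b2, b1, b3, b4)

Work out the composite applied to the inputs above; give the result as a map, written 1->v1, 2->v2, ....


g(b1, b3) = 1->2, 2->2, 3->2
g(b2, g(b1, b3)) = 1->1, 2->1, 3->1
g(g(b2, g(b1, b3)), b4) = 1->1, 2->1, 3->1

1->1, 2->1, 3->1


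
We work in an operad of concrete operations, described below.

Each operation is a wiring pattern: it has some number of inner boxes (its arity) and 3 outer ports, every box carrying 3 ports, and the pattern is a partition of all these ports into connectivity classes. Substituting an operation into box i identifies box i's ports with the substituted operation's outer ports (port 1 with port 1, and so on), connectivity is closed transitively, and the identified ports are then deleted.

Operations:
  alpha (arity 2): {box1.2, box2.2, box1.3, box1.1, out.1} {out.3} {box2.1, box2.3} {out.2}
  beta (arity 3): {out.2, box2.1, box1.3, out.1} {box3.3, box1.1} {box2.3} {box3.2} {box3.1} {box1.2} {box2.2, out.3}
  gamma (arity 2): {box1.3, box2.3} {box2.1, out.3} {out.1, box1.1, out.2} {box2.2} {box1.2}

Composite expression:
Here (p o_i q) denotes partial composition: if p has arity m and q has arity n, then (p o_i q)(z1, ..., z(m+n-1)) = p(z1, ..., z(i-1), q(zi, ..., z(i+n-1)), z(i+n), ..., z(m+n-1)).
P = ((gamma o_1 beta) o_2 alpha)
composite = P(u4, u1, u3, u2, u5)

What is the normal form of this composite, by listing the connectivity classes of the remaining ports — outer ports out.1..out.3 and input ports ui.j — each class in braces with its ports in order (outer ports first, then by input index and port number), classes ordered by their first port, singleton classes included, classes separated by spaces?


{out.1, out.2, u1.1, u1.2, u1.3, u3.2, u4.3} {out.3, u5.1} {u2.1} {u2.2} {u2.3, u4.1} {u3.1, u3.3} {u4.2} {u5.2} {u5.3}

Reachability decides: close wires over gamma-identified ports.
the subtree at alpha composes to {out.1, u1.1, u1.2, u1.3, u3.2} {out.2} {out.3} {u3.1, u3.3} on (u1, u3); out.j = own outer ports
the subtree at beta composes to {out.1, out.2, u1.1, u1.2, u1.3, u3.2, u4.3} {out.3} {u2.1} {u2.2} {u2.3, u4.1} {u3.1, u3.3} {u4.2} on (u4, u1, u3, u2); out.j = own outer ports
the subtree at gamma composes to {out.1, out.2, u1.1, u1.2, u1.3, u3.2, u4.3} {out.3, u5.1} {u2.1} {u2.2} {u2.3, u4.1} {u3.1, u3.3} {u4.2} {u5.2} {u5.3} on (u4, u1, u3, u2, u5); out.j = own outer ports


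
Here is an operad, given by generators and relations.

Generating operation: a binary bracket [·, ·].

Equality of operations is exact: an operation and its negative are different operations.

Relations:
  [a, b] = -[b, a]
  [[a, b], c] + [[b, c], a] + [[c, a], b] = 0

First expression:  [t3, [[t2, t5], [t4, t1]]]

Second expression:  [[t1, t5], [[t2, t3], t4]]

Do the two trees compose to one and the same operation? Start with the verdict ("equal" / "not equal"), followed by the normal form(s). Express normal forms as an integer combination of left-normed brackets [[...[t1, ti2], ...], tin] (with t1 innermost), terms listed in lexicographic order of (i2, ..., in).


The first composite normalizes to -[[[[t1, t4], t2], t5], t3] + [[[[t1, t4], t5], t2], t3]
The second composite normalizes to [[[[t1, t5], t2], t3], t4] - [[[[t1, t5], t3], t2], t4] - [[[[t1, t5], t4], t2], t3] + [[[[t1, t5], t4], t3], t2]
Distinct normal forms: not equal.

not equal — first -[[[[t1, t4], t2], t5], t3] + [[[[t1, t4], t5], t2], t3], second [[[[t1, t5], t2], t3], t4] - [[[[t1, t5], t3], t2], t4] - [[[[t1, t5], t4], t2], t3] + [[[[t1, t5], t4], t3], t2]


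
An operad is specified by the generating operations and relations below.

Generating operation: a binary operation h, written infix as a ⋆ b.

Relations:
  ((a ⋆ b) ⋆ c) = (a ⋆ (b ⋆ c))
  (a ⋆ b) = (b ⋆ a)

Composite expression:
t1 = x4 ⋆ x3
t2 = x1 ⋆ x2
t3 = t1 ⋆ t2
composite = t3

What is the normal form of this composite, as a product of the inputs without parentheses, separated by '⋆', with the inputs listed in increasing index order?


x1 ⋆ x2 ⋆ x3 ⋆ x4

Key point: h commutes, so take the x-inputs in any fixed order.
(x4 ⋆ x3) linearizes to x4 ⋆ x3
(x1 ⋆ x2) linearizes to x1 ⋆ x2
((x4 ⋆ x3) ⋆ (x1 ⋆ x2)) linearizes to x4 ⋆ x3 ⋆ x1 ⋆ x2
reordering the factors by index: x1 ⋆ x2 ⋆ x3 ⋆ x4


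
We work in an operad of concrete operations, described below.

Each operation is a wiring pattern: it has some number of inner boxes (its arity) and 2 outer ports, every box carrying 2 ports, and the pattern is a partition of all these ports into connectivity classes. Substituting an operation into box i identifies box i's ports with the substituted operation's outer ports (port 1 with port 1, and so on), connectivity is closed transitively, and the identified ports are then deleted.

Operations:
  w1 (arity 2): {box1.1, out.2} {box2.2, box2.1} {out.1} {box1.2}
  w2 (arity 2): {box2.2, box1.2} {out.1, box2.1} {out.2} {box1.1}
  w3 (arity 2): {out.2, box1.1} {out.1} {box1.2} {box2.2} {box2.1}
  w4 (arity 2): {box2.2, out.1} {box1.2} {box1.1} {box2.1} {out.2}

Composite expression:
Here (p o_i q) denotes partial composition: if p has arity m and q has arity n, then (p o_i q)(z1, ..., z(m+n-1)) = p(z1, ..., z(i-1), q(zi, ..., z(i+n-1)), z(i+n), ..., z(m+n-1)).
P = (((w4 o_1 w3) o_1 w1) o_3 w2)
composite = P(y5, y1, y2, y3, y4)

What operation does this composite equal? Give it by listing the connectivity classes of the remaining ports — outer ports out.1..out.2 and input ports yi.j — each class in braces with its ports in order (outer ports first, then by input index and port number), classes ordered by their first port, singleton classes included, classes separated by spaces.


{out.1, y4.2} {out.2} {y1.1, y1.2} {y2.1} {y2.2, y3.2} {y3.1} {y4.1} {y5.1} {y5.2}

Substituting into w4 glues patterns; closure does the rest.
w1 over (y5, y1) gives {out.1} {out.2, y5.1} {y1.1, y1.2} {y5.2}, out.j being that stage's outer ports
w2 over (y2, y3) gives {out.1, y3.1} {out.2} {y2.1} {y2.2, y3.2}, out.j being that stage's outer ports
w3 over (y5, y1, y2, y3) gives {out.1} {out.2} {y1.1, y1.2} {y2.1} {y2.2, y3.2} {y3.1} {y5.1} {y5.2}, out.j being that stage's outer ports
w4 over (y5, y1, y2, y3, y4) gives {out.1, y4.2} {out.2} {y1.1, y1.2} {y2.1} {y2.2, y3.2} {y3.1} {y4.1} {y5.1} {y5.2}, out.j being that stage's outer ports


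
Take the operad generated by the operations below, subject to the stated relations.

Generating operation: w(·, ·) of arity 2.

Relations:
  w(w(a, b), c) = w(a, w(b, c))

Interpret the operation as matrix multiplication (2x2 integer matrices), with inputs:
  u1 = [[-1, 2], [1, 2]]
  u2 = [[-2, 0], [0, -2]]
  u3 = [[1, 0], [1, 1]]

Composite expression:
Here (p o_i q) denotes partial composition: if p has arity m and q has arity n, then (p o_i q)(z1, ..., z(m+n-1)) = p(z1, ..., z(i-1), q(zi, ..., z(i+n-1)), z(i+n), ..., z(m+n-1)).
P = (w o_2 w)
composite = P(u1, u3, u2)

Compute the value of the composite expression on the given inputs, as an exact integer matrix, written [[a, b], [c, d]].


w(u3, u2) = [[-2, 0], [-2, -2]]
w(u1, w(u3, u2)) = [[-2, -4], [-6, -4]]

[[-2, -4], [-6, -4]]


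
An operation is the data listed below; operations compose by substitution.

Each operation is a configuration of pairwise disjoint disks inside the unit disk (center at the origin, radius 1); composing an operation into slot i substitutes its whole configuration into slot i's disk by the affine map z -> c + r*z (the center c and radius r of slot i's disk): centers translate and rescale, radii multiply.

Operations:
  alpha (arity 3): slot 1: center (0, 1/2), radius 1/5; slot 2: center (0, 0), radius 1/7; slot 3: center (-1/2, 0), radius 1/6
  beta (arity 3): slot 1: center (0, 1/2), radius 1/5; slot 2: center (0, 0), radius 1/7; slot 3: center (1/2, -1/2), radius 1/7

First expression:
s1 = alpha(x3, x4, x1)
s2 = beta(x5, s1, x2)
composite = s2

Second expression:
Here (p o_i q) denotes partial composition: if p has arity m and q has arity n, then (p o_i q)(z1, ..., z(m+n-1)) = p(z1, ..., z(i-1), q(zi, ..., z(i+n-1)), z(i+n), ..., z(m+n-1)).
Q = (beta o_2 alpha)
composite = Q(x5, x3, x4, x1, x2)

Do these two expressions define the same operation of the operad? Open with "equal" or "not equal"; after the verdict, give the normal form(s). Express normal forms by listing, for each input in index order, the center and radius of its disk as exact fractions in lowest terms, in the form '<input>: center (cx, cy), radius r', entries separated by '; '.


The first expression, normalized: x1: center (-1/14, 0), radius 1/42; x2: center (1/2, -1/2), radius 1/7; x3: center (0, 1/14), radius 1/35; x4: center (0, 0), radius 1/49; x5: center (0, 1/2), radius 1/5
The second expression, normalized: x1: center (-1/14, 0), radius 1/42; x2: center (1/2, -1/2), radius 1/7; x3: center (0, 1/14), radius 1/35; x4: center (0, 0), radius 1/49; x5: center (0, 1/2), radius 1/5
Identical normal forms: equal.

equal; the common form is x1: center (-1/14, 0), radius 1/42; x2: center (1/2, -1/2), radius 1/7; x3: center (0, 1/14), radius 1/35; x4: center (0, 0), radius 1/49; x5: center (0, 1/2), radius 1/5


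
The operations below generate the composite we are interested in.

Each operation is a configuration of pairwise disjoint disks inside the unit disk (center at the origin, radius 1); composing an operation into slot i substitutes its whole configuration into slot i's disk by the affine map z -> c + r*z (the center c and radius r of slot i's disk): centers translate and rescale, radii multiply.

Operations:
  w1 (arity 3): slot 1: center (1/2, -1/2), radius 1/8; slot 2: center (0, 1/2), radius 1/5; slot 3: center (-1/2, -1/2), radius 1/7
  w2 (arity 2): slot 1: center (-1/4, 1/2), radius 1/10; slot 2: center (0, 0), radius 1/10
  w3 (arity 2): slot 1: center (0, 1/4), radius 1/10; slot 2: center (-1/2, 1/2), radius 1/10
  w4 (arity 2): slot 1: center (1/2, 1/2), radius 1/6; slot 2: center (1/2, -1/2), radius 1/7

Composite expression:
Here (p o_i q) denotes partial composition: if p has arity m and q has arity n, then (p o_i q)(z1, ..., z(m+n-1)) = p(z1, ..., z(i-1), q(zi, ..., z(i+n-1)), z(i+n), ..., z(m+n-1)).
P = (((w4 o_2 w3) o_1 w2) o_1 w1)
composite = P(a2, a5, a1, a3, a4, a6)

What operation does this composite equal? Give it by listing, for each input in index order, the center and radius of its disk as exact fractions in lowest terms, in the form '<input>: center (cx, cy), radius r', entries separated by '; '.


a1: center (9/20, 23/40), radius 1/420; a2: center (7/15, 23/40), radius 1/480; a3: center (1/2, 1/2), radius 1/60; a4: center (1/2, -13/28), radius 1/70; a5: center (11/24, 71/120), radius 1/300; a6: center (3/7, -3/7), radius 1/70

Affine substitution under w4: radii multiply and a-centers shift.
tracing a2 down its 3-map path: center (7/15, 23/40), radius 1/480
tracing a5 down its 3-map path: center (11/24, 71/120), radius 1/300
tracing a1 down its 3-map path: center (9/20, 23/40), radius 1/420
tracing a3 down its 2-map path: center (1/2, 1/2), radius 1/60
tracing a4 down its 2-map path: center (1/2, -13/28), radius 1/70
tracing a6 down its 2-map path: center (3/7, -3/7), radius 1/70


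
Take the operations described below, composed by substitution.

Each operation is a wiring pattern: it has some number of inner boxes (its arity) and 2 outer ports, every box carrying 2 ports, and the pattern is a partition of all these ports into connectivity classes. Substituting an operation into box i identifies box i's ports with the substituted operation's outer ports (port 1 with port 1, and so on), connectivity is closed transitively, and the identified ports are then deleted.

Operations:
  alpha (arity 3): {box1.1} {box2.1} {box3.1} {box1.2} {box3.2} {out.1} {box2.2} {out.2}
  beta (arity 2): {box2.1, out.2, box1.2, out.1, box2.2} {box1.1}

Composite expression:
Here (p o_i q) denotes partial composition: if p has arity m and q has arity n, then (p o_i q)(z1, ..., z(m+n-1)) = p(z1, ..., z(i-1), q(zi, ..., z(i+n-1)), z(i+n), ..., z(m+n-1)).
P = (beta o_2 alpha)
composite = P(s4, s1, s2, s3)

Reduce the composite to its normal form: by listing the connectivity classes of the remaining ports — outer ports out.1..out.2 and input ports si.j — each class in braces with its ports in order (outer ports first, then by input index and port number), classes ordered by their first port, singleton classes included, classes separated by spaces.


{out.1, out.2, s4.2} {s1.1} {s1.2} {s2.1} {s2.2} {s3.1} {s3.2} {s4.1}

Substituting into beta glues patterns; closure does the rest.
alpha over (s1, s2, s3) gives {out.1} {out.2} {s1.1} {s1.2} {s2.1} {s2.2} {s3.1} {s3.2}, out.j being that stage's outer ports
beta over (s4, s1, s2, s3) gives {out.1, out.2, s4.2} {s1.1} {s1.2} {s2.1} {s2.2} {s3.1} {s3.2} {s4.1}, out.j being that stage's outer ports


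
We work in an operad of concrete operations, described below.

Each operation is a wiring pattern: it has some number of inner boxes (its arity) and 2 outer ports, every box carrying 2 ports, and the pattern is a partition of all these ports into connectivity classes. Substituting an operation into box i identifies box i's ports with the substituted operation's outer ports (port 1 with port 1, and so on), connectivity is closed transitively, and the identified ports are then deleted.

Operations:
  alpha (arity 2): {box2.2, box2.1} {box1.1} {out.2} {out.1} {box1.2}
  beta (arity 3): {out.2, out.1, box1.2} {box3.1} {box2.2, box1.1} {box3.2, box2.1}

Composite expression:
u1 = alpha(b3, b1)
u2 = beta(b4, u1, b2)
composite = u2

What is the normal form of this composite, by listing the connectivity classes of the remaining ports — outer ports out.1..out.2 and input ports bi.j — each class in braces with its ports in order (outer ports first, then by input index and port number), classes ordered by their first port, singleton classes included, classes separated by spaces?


Connectivity passes through glued beta-boundaries; trace each wire chain.
composing alpha on (b3, b1), with out.j its own outer ports: {out.1} {out.2} {b1.1, b1.2} {b3.1} {b3.2}
composing beta on (b4, b3, b1, b2), with out.j its own outer ports: {out.1, out.2, b4.2} {b1.1, b1.2} {b2.1} {b2.2} {b3.1} {b3.2} {b4.1}

{out.1, out.2, b4.2} {b1.1, b1.2} {b2.1} {b2.2} {b3.1} {b3.2} {b4.1}


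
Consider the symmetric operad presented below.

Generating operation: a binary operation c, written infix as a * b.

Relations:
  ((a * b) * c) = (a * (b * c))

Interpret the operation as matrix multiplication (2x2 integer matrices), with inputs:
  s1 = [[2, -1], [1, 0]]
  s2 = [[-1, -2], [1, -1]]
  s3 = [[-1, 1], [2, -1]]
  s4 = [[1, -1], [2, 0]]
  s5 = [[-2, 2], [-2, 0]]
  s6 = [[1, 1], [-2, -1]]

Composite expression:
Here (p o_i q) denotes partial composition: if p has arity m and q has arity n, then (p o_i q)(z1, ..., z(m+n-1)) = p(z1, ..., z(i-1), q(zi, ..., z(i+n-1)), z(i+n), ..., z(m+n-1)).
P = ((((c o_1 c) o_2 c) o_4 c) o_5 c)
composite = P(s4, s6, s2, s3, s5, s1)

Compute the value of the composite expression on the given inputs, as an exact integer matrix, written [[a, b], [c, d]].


[[2, -16], [0, -12]]

(s6 * s2) = [[0, -3], [1, 5]]
(s4 * (s6 * s2)) = [[-1, -8], [0, -6]]
(s5 * s1) = [[-2, 2], [-4, 2]]
(s3 * (s5 * s1)) = [[-2, 0], [0, 2]]
((s4 * (s6 * s2)) * (s3 * (s5 * s1))) = [[2, -16], [0, -12]]


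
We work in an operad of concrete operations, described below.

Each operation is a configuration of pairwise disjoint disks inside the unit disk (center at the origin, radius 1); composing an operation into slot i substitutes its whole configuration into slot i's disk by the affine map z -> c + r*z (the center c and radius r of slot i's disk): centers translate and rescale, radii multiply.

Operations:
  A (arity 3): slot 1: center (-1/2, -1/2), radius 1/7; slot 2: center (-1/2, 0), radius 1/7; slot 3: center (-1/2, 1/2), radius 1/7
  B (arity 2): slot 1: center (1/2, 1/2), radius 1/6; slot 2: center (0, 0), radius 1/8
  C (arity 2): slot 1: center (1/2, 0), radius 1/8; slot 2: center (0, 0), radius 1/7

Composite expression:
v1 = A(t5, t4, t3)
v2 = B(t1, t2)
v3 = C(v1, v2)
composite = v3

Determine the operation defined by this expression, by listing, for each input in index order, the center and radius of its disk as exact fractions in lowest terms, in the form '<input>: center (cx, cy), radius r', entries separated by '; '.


t1: center (1/14, 1/14), radius 1/42; t2: center (0, 0), radius 1/56; t3: center (7/16, 1/16), radius 1/56; t4: center (7/16, 0), radius 1/56; t5: center (7/16, -1/16), radius 1/56


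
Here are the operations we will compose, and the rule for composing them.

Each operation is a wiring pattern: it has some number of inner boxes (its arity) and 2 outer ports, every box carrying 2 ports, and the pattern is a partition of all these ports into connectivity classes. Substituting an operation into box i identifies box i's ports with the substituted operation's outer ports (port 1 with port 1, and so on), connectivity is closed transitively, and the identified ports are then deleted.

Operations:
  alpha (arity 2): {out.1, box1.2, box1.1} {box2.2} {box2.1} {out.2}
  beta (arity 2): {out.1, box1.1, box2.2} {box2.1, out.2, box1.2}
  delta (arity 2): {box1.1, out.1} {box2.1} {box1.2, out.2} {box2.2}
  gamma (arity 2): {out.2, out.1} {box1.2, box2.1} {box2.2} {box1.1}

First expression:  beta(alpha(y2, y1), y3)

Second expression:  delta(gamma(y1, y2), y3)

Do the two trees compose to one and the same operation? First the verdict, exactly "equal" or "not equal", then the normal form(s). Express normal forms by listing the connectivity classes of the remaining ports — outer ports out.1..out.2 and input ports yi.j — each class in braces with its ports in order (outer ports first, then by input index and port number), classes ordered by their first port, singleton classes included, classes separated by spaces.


not equal; first: {out.1, y2.1, y2.2, y3.2} {out.2, y3.1} {y1.1} {y1.2}; second: {out.1, out.2} {y1.1} {y1.2, y2.1} {y2.2} {y3.1} {y3.2}


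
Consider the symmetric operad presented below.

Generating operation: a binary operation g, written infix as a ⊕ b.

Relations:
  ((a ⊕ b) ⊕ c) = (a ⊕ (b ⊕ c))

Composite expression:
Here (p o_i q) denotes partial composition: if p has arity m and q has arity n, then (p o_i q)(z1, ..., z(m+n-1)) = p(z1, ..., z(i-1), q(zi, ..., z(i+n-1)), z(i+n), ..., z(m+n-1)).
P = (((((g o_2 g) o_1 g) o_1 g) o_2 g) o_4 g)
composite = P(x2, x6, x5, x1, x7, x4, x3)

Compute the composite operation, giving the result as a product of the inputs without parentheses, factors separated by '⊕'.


x2 ⊕ x6 ⊕ x5 ⊕ x1 ⊕ x7 ⊕ x4 ⊕ x3

All parenthesizations of g agree; list the x-inputs left to right.
(x6 ⊕ x5) reduces to x6 ⊕ x5
(x2 ⊕ (x6 ⊕ x5)) reduces to x2 ⊕ x6 ⊕ x5
(x1 ⊕ x7) reduces to x1 ⊕ x7
((x2 ⊕ (x6 ⊕ x5)) ⊕ (x1 ⊕ x7)) reduces to x2 ⊕ x6 ⊕ x5 ⊕ x1 ⊕ x7
(x4 ⊕ x3) reduces to x4 ⊕ x3
(((x2 ⊕ (x6 ⊕ x5)) ⊕ (x1 ⊕ x7)) ⊕ (x4 ⊕ x3)) reduces to x2 ⊕ x6 ⊕ x5 ⊕ x1 ⊕ x7 ⊕ x4 ⊕ x3


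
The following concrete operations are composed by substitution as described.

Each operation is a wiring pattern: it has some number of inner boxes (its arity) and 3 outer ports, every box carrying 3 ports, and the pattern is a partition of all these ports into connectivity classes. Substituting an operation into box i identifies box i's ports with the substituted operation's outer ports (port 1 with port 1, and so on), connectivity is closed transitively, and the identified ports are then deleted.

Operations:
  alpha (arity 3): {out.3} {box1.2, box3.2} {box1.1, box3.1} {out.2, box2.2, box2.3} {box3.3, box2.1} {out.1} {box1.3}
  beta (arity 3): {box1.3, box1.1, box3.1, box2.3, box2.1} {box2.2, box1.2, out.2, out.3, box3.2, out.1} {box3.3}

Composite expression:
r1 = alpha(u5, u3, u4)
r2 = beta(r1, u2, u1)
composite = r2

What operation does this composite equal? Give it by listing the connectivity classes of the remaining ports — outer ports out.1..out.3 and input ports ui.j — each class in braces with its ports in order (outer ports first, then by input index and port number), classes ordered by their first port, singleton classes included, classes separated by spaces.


{out.1, out.2, out.3, u1.2, u2.2, u3.2, u3.3} {u1.1, u2.1, u2.3} {u1.3} {u3.1, u4.3} {u4.1, u5.1} {u4.2, u5.2} {u5.3}
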